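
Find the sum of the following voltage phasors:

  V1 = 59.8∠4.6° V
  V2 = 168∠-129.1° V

Step 1 — Convert each phasor to rectangular form:
  V1 = 59.8·(cos(4.6°) + j·sin(4.6°)) = 59.61 + j4.796 V
  V2 = 168·(cos(-129.1°) + j·sin(-129.1°)) = -106 - j130.4 V
Step 2 — Sum components: V_total = -46.35 - j125.6 V.
Step 3 — Convert to polar: |V_total| = 133.9 V, ∠V_total = -110.3°.

V_total = 133.9∠-110.3° V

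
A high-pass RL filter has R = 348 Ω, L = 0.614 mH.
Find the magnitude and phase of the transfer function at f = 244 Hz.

Step 1 — Angular frequency: ω = 2π·244 = 1533 rad/s.
Step 2 — Transfer function: H(jω) = jωL/(R + jωL).
Step 3 — Numerator jωL = j·0.9413; denominator R + jωL = 348 + j0.9413.
Step 4 — H = 7.317e-06 + j0.002705.
Step 5 — Magnitude: |H| = 0.002705 (-51.4 dB); phase: φ = 89.8°.

|H| = 0.002705 (-51.4 dB), φ = 89.8°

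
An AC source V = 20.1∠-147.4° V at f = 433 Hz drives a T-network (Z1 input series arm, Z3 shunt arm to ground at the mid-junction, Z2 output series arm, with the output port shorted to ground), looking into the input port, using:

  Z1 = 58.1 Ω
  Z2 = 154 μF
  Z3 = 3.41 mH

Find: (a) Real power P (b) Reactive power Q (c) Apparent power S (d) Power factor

Step 1 — Angular frequency: ω = 2π·f = 2π·433 = 2721 rad/s.
Step 2 — Component impedances:
  Z1: Z = R = 58.1 Ω
  Z2: Z = 1/(jωC) = -j/(ω·C) = 0 - j2.387 Ω
  Z3: Z = jωL = j·2721·0.00341 = 0 + j9.277 Ω
Step 3 — With the output port shorted to ground, the output series arm Z2 runs from the junction to ground; the shunt arm Z3 also runs from the junction to ground. They appear in parallel: Z3 || Z2 = 0 - j3.214 Ω.
Step 4 — Series with input arm Z1: Z_in = Z1 + (Z3 || Z2) = 58.1 - j3.214 Ω = 58.19∠-3.2° Ω.
Step 5 — Source phasor: V = 20.1∠-147.4° V = -16.93 - j10.83 V.
Step 6 — Current: I = V / Z = -0.2803 - j0.2019 A = 0.3454∠-144.2° A.
Step 7 — Complex power: S = V·I* = 6.932 - j0.3834 VA.
Step 8 — Real power: P = Re(S) = 6.932 W.
Step 9 — Reactive power: Q = Im(S) = -0.3834 VAR.
Step 10 — Apparent power: |S| = 6.943 VA.
Step 11 — Power factor: PF = P/|S| = 0.9985 (leading).

(a) P = 6.932 W  (b) Q = -0.3834 VAR  (c) S = 6.943 VA  (d) PF = 0.9985 (leading)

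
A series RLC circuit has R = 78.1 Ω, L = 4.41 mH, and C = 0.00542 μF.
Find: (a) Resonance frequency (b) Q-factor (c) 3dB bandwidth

Step 1 — Resonance: ω₀ = 1/√(LC) = 1/√(0.00441·5.42e-09) = 2.045e+05 rad/s.
Step 2 — f₀ = ω₀/(2π) = 3.255e+04 Hz.
Step 3 — Series Q: Q = ω₀L/R = 2.045e+05·0.00441/78.1 = 11.55.
Step 4 — Bandwidth: Δω = ω₀/Q = 1.771e+04 rad/s; BW = Δω/(2π) = 2819 Hz.

(a) f₀ = 3.255e+04 Hz  (b) Q = 11.55  (c) BW = 2819 Hz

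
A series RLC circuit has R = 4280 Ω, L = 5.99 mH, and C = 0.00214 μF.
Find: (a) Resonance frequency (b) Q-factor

Step 1 — Resonance condition Im(Z)=0 gives ω₀ = 1/√(LC).
Step 2 — ω₀ = 1/√(0.00599·2.14e-09) = 2.793e+05 rad/s.
Step 3 — f₀ = ω₀/(2π) = 4.445e+04 Hz.
Step 4 — Series Q: Q = ω₀L/R = 2.793e+05·0.00599/4280 = 0.3909.

(a) f₀ = 4.445e+04 Hz  (b) Q = 0.3909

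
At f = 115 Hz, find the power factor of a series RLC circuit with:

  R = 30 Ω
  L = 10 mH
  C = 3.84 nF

Step 1 — Angular frequency: ω = 2π·f = 2π·115 = 722.6 rad/s.
Step 2 — Component impedances:
  R: Z = R = 30 Ω
  L: Z = jωL = j·722.6·0.01 = 0 + j7.226 Ω
  C: Z = 1/(jωC) = -j/(ω·C) = 0 - j3.604e+05 Ω
Step 3 — Series combination: Z_total = R + L + C = 30 - j3.604e+05 Ω = 3.604e+05∠-90.0° Ω.
Step 4 — Power factor: PF = cos(φ) = Re(Z)/|Z| = 30/3.604e+05 = 8.324e-05.
Step 5 — Type: Im(Z) = -3.604e+05 ⇒ leading (phase φ = -90.0°).

PF = 8.324e-05 (leading, φ = -90.0°)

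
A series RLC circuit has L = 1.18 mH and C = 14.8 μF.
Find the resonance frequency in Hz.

Step 1 — Resonance condition Im(Z)=0 gives ω₀ = 1/√(LC).
Step 2 — ω₀ = 1/√(0.00118·1.48e-05) = 7567 rad/s.
Step 3 — f₀ = ω₀/(2π) = 1204 Hz.

f₀ = 1204 Hz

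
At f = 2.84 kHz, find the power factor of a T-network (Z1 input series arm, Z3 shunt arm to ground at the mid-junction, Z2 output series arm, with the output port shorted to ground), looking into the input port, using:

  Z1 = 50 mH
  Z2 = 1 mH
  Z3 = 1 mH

Step 1 — Angular frequency: ω = 2π·f = 2π·2840 = 1.784e+04 rad/s.
Step 2 — Component impedances:
  Z1: Z = jωL = j·1.784e+04·0.05 = 0 + j892.2 Ω
  Z2: Z = jωL = j·1.784e+04·0.001 = 0 + j17.84 Ω
  Z3: Z = jωL = j·1.784e+04·0.001 = 0 + j17.84 Ω
Step 3 — With the output port shorted to ground, the output series arm Z2 runs from the junction to ground; the shunt arm Z3 also runs from the junction to ground. They appear in parallel: Z3 || Z2 = 0 + j8.922 Ω.
Step 4 — Series with input arm Z1: Z_in = Z1 + (Z3 || Z2) = 0 + j901.1 Ω = 901.1∠90.0° Ω.
Step 5 — Power factor: PF = cos(φ) = Re(Z)/|Z| = 0/901.1 = 0.
Step 6 — Type: Im(Z) = 901.1 ⇒ lagging (phase φ = 90.0°).

PF = 0 (lagging, φ = 90.0°)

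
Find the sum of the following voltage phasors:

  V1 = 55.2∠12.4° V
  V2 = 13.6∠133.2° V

Step 1 — Convert each phasor to rectangular form:
  V1 = 55.2·(cos(12.4°) + j·sin(12.4°)) = 53.91 + j11.85 V
  V2 = 13.6·(cos(133.2°) + j·sin(133.2°)) = -9.31 + j9.914 V
Step 2 — Sum components: V_total = 44.6 + j21.77 V.
Step 3 — Convert to polar: |V_total| = 49.63 V, ∠V_total = 26.0°.

V_total = 49.63∠26.0° V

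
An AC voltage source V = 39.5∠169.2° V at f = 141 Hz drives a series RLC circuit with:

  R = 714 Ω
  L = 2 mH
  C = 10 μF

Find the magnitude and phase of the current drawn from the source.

Step 1 — Angular frequency: ω = 2π·f = 2π·141 = 885.9 rad/s.
Step 2 — Component impedances:
  R: Z = R = 714 Ω
  L: Z = jωL = j·885.9·0.002 = 0 + j1.772 Ω
  C: Z = 1/(jωC) = -j/(ω·C) = 0 - j112.9 Ω
Step 3 — Series combination: Z_total = R + L + C = 714 - j111.1 Ω = 722.6∠-8.8° Ω.
Step 4 — Source phasor: V = 39.5∠169.2° V = -38.8 + j7.402 V.
Step 5 — Ohm's law: I = V / Z_total = (-38.8 + j7.402) / (714 - j111.1) = -0.05463 + j0.001865 A.
Step 6 — Convert to polar: |I| = 0.05466 A, ∠I = 178.0°.

I = 0.05466∠178.0° A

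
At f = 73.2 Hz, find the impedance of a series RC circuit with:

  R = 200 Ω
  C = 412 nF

Step 1 — Angular frequency: ω = 2π·f = 2π·73.2 = 459.9 rad/s.
Step 2 — Component impedances:
  R: Z = R = 200 Ω
  C: Z = 1/(jωC) = -j/(ω·C) = 0 - j5277 Ω
Step 3 — Series combination: Z_total = R + C = 200 - j5277 Ω = 5281∠-87.8° Ω.

Z = 200 - j5277 Ω = 5281∠-87.8° Ω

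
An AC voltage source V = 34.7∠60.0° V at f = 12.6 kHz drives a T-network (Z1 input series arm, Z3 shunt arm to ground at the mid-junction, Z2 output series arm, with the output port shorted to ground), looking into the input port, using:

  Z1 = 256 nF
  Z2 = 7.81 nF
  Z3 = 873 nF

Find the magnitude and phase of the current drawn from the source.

Step 1 — Angular frequency: ω = 2π·f = 2π·1.26e+04 = 7.917e+04 rad/s.
Step 2 — Component impedances:
  Z1: Z = 1/(jωC) = -j/(ω·C) = 0 - j49.34 Ω
  Z2: Z = 1/(jωC) = -j/(ω·C) = 0 - j1617 Ω
  Z3: Z = 1/(jωC) = -j/(ω·C) = 0 - j14.47 Ω
Step 3 — With the output port shorted to ground, the output series arm Z2 runs from the junction to ground; the shunt arm Z3 also runs from the junction to ground. They appear in parallel: Z3 || Z2 = 0 - j14.34 Ω.
Step 4 — Series with input arm Z1: Z_in = Z1 + (Z3 || Z2) = 0 - j63.68 Ω = 63.68∠-90.0° Ω.
Step 5 — Source phasor: V = 34.7∠60.0° V = 17.35 + j30.05 V.
Step 6 — Ohm's law: I = V / Z_total = (17.35 + j30.05) / (0 - j63.68) = -0.4719 + j0.2724 A.
Step 7 — Convert to polar: |I| = 0.5449 A, ∠I = 150.0°.

I = 0.5449∠150.0° A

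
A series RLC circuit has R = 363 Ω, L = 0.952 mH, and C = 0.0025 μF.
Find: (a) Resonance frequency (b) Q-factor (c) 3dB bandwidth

Step 1 — Resonance condition Im(Z)=0 gives ω₀ = 1/√(LC).
Step 2 — ω₀ = 1/√(0.000952·2.5e-09) = 6.482e+05 rad/s.
Step 3 — f₀ = ω₀/(2π) = 1.032e+05 Hz.
Step 4 — Series Q: Q = ω₀L/R = 6.482e+05·0.000952/363 = 1.7.
Step 5 — 3dB bandwidth: Δω = ω₀/Q = 3.813e+05 rad/s; BW = Δω/(2π) = 6.069e+04 Hz.

(a) f₀ = 1.032e+05 Hz  (b) Q = 1.7  (c) BW = 6.069e+04 Hz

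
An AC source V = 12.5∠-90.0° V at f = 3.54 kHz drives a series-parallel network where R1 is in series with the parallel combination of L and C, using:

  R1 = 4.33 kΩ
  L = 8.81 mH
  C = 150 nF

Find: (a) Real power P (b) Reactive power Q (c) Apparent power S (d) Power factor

Step 1 — Angular frequency: ω = 2π·f = 2π·3540 = 2.224e+04 rad/s.
Step 2 — Component impedances:
  R1: Z = R = 4330 Ω
  L: Z = jωL = j·2.224e+04·0.00881 = 0 + j196 Ω
  C: Z = 1/(jωC) = -j/(ω·C) = 0 - j299.7 Ω
Step 3 — Parallel branch: L || C = 1/(1/L + 1/C) = 0 + j566 Ω.
Step 4 — Series with R1: Z_total = R1 + (L || C) = 4330 + j566 Ω = 4367∠7.4° Ω.
Step 5 — Source phasor: V = 12.5∠-90.0° V = 0 - j12.5 V.
Step 6 — Current: I = V / Z = -0.000371 - j0.002838 A = 0.002862∠-97.4° A.
Step 7 — Complex power: S = V·I* = 0.03548 + j0.004638 VA.
Step 8 — Real power: P = Re(S) = 0.03548 W.
Step 9 — Reactive power: Q = Im(S) = 0.004638 VAR.
Step 10 — Apparent power: |S| = 0.03578 VA.
Step 11 — Power factor: PF = P/|S| = 0.9916 (lagging).

(a) P = 0.03548 W  (b) Q = 0.004638 VAR  (c) S = 0.03578 VA  (d) PF = 0.9916 (lagging)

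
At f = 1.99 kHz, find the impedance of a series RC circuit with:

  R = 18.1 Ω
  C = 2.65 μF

Step 1 — Angular frequency: ω = 2π·f = 2π·1990 = 1.25e+04 rad/s.
Step 2 — Component impedances:
  R: Z = R = 18.1 Ω
  C: Z = 1/(jωC) = -j/(ω·C) = 0 - j30.18 Ω
Step 3 — Series combination: Z_total = R + C = 18.1 - j30.18 Ω = 35.19∠-59.0° Ω.

Z = 18.1 - j30.18 Ω = 35.19∠-59.0° Ω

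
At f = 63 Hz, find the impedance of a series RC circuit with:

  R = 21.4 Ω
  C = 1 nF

Step 1 — Angular frequency: ω = 2π·f = 2π·63 = 395.8 rad/s.
Step 2 — Component impedances:
  R: Z = R = 21.4 Ω
  C: Z = 1/(jωC) = -j/(ω·C) = 0 - j2.526e+06 Ω
Step 3 — Series combination: Z_total = R + C = 21.4 - j2.526e+06 Ω = 2.526e+06∠-90.0° Ω.

Z = 21.4 - j2.526e+06 Ω = 2.526e+06∠-90.0° Ω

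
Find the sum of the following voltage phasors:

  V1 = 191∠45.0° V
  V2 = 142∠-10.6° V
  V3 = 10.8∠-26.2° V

Step 1 — Convert each phasor to rectangular form:
  V1 = 191·(cos(45.0°) + j·sin(45.0°)) = 135.1 + j135.1 V
  V2 = 142·(cos(-10.6°) + j·sin(-10.6°)) = 139.6 - j26.12 V
  V3 = 10.8·(cos(-26.2°) + j·sin(-26.2°)) = 9.69 - j4.768 V
Step 2 — Sum components: V_total = 284.3 + j104.2 V.
Step 3 — Convert to polar: |V_total| = 302.8 V, ∠V_total = 20.1°.

V_total = 302.8∠20.1° V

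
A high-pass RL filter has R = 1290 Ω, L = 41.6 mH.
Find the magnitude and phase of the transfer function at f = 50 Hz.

Step 1 — Angular frequency: ω = 2π·50 = 314.2 rad/s.
Step 2 — Transfer function: H(jω) = jωL/(R + jωL).
Step 3 — Numerator jωL = j·13.07; denominator R + jωL = 1290 + j13.07.
Step 4 — H = 0.0001026 + j0.01013.
Step 5 — Magnitude: |H| = 0.01013 (-39.9 dB); phase: φ = 89.4°.

|H| = 0.01013 (-39.9 dB), φ = 89.4°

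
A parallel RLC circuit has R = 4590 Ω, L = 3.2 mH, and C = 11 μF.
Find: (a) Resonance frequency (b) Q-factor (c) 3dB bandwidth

Step 1 — Resonance: ω₀ = 1/√(LC) = 1/√(0.0032·1.1e-05) = 5330 rad/s.
Step 2 — f₀ = ω₀/(2π) = 848.3 Hz.
Step 3 — Parallel Q: Q = R/(ω₀L) = 4590/(5330·0.0032) = 269.1.
Step 4 — Bandwidth: Δω = ω₀/Q = 19.81 rad/s; BW = Δω/(2π) = 3.152 Hz.

(a) f₀ = 848.3 Hz  (b) Q = 269.1  (c) BW = 3.152 Hz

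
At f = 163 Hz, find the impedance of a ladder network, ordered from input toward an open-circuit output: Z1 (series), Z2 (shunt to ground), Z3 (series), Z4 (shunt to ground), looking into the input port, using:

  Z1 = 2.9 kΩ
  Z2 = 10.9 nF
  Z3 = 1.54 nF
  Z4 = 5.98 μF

Step 1 — Angular frequency: ω = 2π·f = 2π·163 = 1024 rad/s.
Step 2 — Component impedances:
  Z1: Z = R = 2900 Ω
  Z2: Z = 1/(jωC) = -j/(ω·C) = 0 - j8.958e+04 Ω
  Z3: Z = 1/(jωC) = -j/(ω·C) = 0 - j6.34e+05 Ω
  Z4: Z = 1/(jωC) = -j/(ω·C) = 0 - j163.3 Ω
Step 3 — Ladder network (open output): work backward from the far end, alternating series and parallel combinations. Z_in = 2900 - j7.849e+04 Ω = 7.855e+04∠-87.9° Ω.

Z = 2900 - j7.849e+04 Ω = 7.855e+04∠-87.9° Ω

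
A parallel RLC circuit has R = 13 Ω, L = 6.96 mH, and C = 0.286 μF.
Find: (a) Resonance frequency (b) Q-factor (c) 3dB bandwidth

Step 1 — Resonance: ω₀ = 1/√(LC) = 1/√(0.00696·2.86e-07) = 2.241e+04 rad/s.
Step 2 — f₀ = ω₀/(2π) = 3567 Hz.
Step 3 — Parallel Q: Q = R/(ω₀L) = 13/(2.241e+04·0.00696) = 0.08333.
Step 4 — Bandwidth: Δω = ω₀/Q = 2.69e+05 rad/s; BW = Δω/(2π) = 4.281e+04 Hz.

(a) f₀ = 3567 Hz  (b) Q = 0.08333  (c) BW = 4.281e+04 Hz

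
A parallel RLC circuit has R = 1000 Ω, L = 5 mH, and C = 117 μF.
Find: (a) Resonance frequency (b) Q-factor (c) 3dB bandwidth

Step 1 — Resonance: ω₀ = 1/√(LC) = 1/√(0.005·0.000117) = 1307 rad/s.
Step 2 — f₀ = ω₀/(2π) = 208.1 Hz.
Step 3 — Parallel Q: Q = R/(ω₀L) = 1000/(1307·0.005) = 153.
Step 4 — Bandwidth: Δω = ω₀/Q = 8.547 rad/s; BW = Δω/(2π) = 1.36 Hz.

(a) f₀ = 208.1 Hz  (b) Q = 153  (c) BW = 1.36 Hz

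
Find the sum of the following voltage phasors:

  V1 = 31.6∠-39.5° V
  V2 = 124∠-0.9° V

Step 1 — Convert each phasor to rectangular form:
  V1 = 31.6·(cos(-39.5°) + j·sin(-39.5°)) = 24.38 - j20.1 V
  V2 = 124·(cos(-0.9°) + j·sin(-0.9°)) = 124 - j1.948 V
Step 2 — Sum components: V_total = 148.4 - j22.05 V.
Step 3 — Convert to polar: |V_total| = 150 V, ∠V_total = -8.5°.

V_total = 150∠-8.5° V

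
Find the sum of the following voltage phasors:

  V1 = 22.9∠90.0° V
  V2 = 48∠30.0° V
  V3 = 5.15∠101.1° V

Step 1 — Convert each phasor to rectangular form:
  V1 = 22.9·(cos(90.0°) + j·sin(90.0°)) = 0 + j22.9 V
  V2 = 48·(cos(30.0°) + j·sin(30.0°)) = 41.57 + j24 V
  V3 = 5.15·(cos(101.1°) + j·sin(101.1°)) = -0.9915 + j5.054 V
Step 2 — Sum components: V_total = 40.58 + j51.95 V.
Step 3 — Convert to polar: |V_total| = 65.92 V, ∠V_total = 52.0°.

V_total = 65.92∠52.0° V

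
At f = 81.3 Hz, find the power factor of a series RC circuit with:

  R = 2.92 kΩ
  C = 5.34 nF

Step 1 — Angular frequency: ω = 2π·f = 2π·81.3 = 510.8 rad/s.
Step 2 — Component impedances:
  R: Z = R = 2920 Ω
  C: Z = 1/(jωC) = -j/(ω·C) = 0 - j3.666e+05 Ω
Step 3 — Series combination: Z_total = R + C = 2920 - j3.666e+05 Ω = 3.666e+05∠-89.5° Ω.
Step 4 — Power factor: PF = cos(φ) = Re(Z)/|Z| = 2920/3.666e+05 = 0.007965.
Step 5 — Type: Im(Z) = -3.666e+05 ⇒ leading (phase φ = -89.5°).

PF = 0.007965 (leading, φ = -89.5°)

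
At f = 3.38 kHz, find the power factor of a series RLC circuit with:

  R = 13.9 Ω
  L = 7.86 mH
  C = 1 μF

Step 1 — Angular frequency: ω = 2π·f = 2π·3380 = 2.124e+04 rad/s.
Step 2 — Component impedances:
  R: Z = R = 13.9 Ω
  L: Z = jωL = j·2.124e+04·0.00786 = 0 + j166.9 Ω
  C: Z = 1/(jωC) = -j/(ω·C) = 0 - j47.09 Ω
Step 3 — Series combination: Z_total = R + L + C = 13.9 + j119.8 Ω = 120.6∠83.4° Ω.
Step 4 — Power factor: PF = cos(φ) = Re(Z)/|Z| = 13.9/120.64 = 0.1152.
Step 5 — Type: Im(Z) = 119.8 ⇒ lagging (phase φ = 83.4°).

PF = 0.1152 (lagging, φ = 83.4°)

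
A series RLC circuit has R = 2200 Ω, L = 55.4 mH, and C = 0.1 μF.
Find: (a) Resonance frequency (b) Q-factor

Step 1 — Resonance condition Im(Z)=0 gives ω₀ = 1/√(LC).
Step 2 — ω₀ = 1/√(0.0554·1e-07) = 1.344e+04 rad/s.
Step 3 — f₀ = ω₀/(2π) = 2138 Hz.
Step 4 — Series Q: Q = ω₀L/R = 1.344e+04·0.0554/2200 = 0.3383.

(a) f₀ = 2138 Hz  (b) Q = 0.3383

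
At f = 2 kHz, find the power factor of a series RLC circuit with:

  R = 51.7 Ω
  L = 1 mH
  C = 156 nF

Step 1 — Angular frequency: ω = 2π·f = 2π·2000 = 1.257e+04 rad/s.
Step 2 — Component impedances:
  R: Z = R = 51.7 Ω
  L: Z = jωL = j·1.257e+04·0.001 = 0 + j12.57 Ω
  C: Z = 1/(jωC) = -j/(ω·C) = 0 - j510.1 Ω
Step 3 — Series combination: Z_total = R + L + C = 51.7 - j497.5 Ω = 500.2∠-84.1° Ω.
Step 4 — Power factor: PF = cos(φ) = Re(Z)/|Z| = 51.7/500.2 = 0.1034.
Step 5 — Type: Im(Z) = -497.5 ⇒ leading (phase φ = -84.1°).

PF = 0.1034 (leading, φ = -84.1°)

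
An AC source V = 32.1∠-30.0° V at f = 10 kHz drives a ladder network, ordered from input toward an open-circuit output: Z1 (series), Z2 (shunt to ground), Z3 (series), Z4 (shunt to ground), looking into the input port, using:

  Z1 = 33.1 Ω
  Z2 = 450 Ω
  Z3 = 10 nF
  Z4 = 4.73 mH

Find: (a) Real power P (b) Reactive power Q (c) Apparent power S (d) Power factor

Step 1 — Angular frequency: ω = 2π·f = 2π·1e+04 = 6.283e+04 rad/s.
Step 2 — Component impedances:
  Z1: Z = R = 33.1 Ω
  Z2: Z = R = 450 Ω
  Z3: Z = 1/(jωC) = -j/(ω·C) = 0 - j1592 Ω
  Z4: Z = jωL = j·6.283e+04·0.00473 = 0 + j297.2 Ω
Step 3 — Ladder network (open output): work backward from the far end, alternating series and parallel combinations. Z_in = 434.6 - j139.6 Ω = 456.4∠-17.8° Ω.
Step 4 — Source phasor: V = 32.1∠-30.0° V = 27.8 - j16.05 V.
Step 5 — Current: I = V / Z = 0.06874 - j0.01485 A = 0.07033∠-12.2° A.
Step 6 — Complex power: S = V·I* = 2.149 - j0.6903 VA.
Step 7 — Real power: P = Re(S) = 2.149 W.
Step 8 — Reactive power: Q = Im(S) = -0.6903 VAR.
Step 9 — Apparent power: |S| = 2.257 VA.
Step 10 — Power factor: PF = P/|S| = 0.9521 (leading).

(a) P = 2.149 W  (b) Q = -0.6903 VAR  (c) S = 2.257 VA  (d) PF = 0.9521 (leading)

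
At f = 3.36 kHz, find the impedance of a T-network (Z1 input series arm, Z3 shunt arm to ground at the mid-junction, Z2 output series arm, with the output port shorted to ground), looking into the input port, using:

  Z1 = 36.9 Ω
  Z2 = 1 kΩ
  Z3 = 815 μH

Step 1 — Angular frequency: ω = 2π·f = 2π·3360 = 2.111e+04 rad/s.
Step 2 — Component impedances:
  Z1: Z = R = 36.9 Ω
  Z2: Z = R = 1000 Ω
  Z3: Z = jωL = j·2.111e+04·0.000815 = 0 + j17.21 Ω
Step 3 — With the output port shorted to ground, the output series arm Z2 runs from the junction to ground; the shunt arm Z3 also runs from the junction to ground. They appear in parallel: Z3 || Z2 = 0.296 + j17.2 Ω.
Step 4 — Series with input arm Z1: Z_in = Z1 + (Z3 || Z2) = 37.2 + j17.2 Ω = 40.98∠24.8° Ω.

Z = 37.2 + j17.2 Ω = 40.98∠24.8° Ω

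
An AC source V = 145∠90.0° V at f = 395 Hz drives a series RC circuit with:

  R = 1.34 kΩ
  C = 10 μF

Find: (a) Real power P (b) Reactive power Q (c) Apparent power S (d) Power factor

Step 1 — Angular frequency: ω = 2π·f = 2π·395 = 2482 rad/s.
Step 2 — Component impedances:
  R: Z = R = 1340 Ω
  C: Z = 1/(jωC) = -j/(ω·C) = 0 - j40.29 Ω
Step 3 — Series combination: Z_total = R + C = 1340 - j40.29 Ω = 1341∠-1.7° Ω.
Step 4 — Source phasor: V = 145∠90.0° V = 0 + j145 V.
Step 5 — Current: I = V / Z = -0.003251 + j0.1081 A = 0.1082∠91.7° A.
Step 6 — Complex power: S = V·I* = 15.68 - j0.4714 VA.
Step 7 — Real power: P = Re(S) = 15.68 W.
Step 8 — Reactive power: Q = Im(S) = -0.4714 VAR.
Step 9 — Apparent power: |S| = 15.68 VA.
Step 10 — Power factor: PF = P/|S| = 0.9995 (leading).

(a) P = 15.68 W  (b) Q = -0.4714 VAR  (c) S = 15.68 VA  (d) PF = 0.9995 (leading)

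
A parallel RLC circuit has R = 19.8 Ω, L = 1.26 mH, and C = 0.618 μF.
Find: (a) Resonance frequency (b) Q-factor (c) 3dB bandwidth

Step 1 — Resonance: ω₀ = 1/√(LC) = 1/√(0.00126·6.18e-07) = 3.584e+04 rad/s.
Step 2 — f₀ = ω₀/(2π) = 5703 Hz.
Step 3 — Parallel Q: Q = R/(ω₀L) = 19.8/(3.584e+04·0.00126) = 0.4385.
Step 4 — Bandwidth: Δω = ω₀/Q = 8.172e+04 rad/s; BW = Δω/(2π) = 1.301e+04 Hz.

(a) f₀ = 5703 Hz  (b) Q = 0.4385  (c) BW = 1.301e+04 Hz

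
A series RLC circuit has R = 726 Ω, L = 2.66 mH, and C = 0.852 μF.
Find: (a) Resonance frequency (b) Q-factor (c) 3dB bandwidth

Step 1 — Resonance: ω₀ = 1/√(LC) = 1/√(0.00266·8.52e-07) = 2.101e+04 rad/s.
Step 2 — f₀ = ω₀/(2π) = 3343 Hz.
Step 3 — Series Q: Q = ω₀L/R = 2.101e+04·0.00266/726 = 0.07696.
Step 4 — Bandwidth: Δω = ω₀/Q = 2.729e+05 rad/s; BW = Δω/(2π) = 4.344e+04 Hz.

(a) f₀ = 3343 Hz  (b) Q = 0.07696  (c) BW = 4.344e+04 Hz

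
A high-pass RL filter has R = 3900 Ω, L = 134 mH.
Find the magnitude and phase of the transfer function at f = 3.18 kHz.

Step 1 — Angular frequency: ω = 2π·3180 = 1.998e+04 rad/s.
Step 2 — Transfer function: H(jω) = jωL/(R + jωL).
Step 3 — Numerator jωL = j·2677; denominator R + jωL = 3900 + j2677.
Step 4 — H = 0.3203 + j0.4666.
Step 5 — Magnitude: |H| = 0.566 (-4.9 dB); phase: φ = 55.5°.

|H| = 0.566 (-4.9 dB), φ = 55.5°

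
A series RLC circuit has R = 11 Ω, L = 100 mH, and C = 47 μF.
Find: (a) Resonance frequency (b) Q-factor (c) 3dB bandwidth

Step 1 — Resonance: ω₀ = 1/√(LC) = 1/√(0.1·4.7e-05) = 461.3 rad/s.
Step 2 — f₀ = ω₀/(2π) = 73.41 Hz.
Step 3 — Series Q: Q = ω₀L/R = 461.3·0.1/11 = 4.193.
Step 4 — Bandwidth: Δω = ω₀/Q = 110 rad/s; BW = Δω/(2π) = 17.51 Hz.

(a) f₀ = 73.41 Hz  (b) Q = 4.193  (c) BW = 17.51 Hz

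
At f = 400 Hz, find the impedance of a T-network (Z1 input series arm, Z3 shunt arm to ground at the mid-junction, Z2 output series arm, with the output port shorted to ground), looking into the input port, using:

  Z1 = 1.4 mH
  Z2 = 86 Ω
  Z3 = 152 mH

Step 1 — Angular frequency: ω = 2π·f = 2π·400 = 2513 rad/s.
Step 2 — Component impedances:
  Z1: Z = jωL = j·2513·0.0014 = 0 + j3.519 Ω
  Z2: Z = R = 86 Ω
  Z3: Z = jωL = j·2513·0.152 = 0 + j382 Ω
Step 3 — With the output port shorted to ground, the output series arm Z2 runs from the junction to ground; the shunt arm Z3 also runs from the junction to ground. They appear in parallel: Z3 || Z2 = 81.85 + j18.43 Ω.
Step 4 — Series with input arm Z1: Z_in = Z1 + (Z3 || Z2) = 81.85 + j21.95 Ω = 84.74∠15.0° Ω.

Z = 81.85 + j21.95 Ω = 84.74∠15.0° Ω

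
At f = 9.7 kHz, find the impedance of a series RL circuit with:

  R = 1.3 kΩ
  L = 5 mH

Step 1 — Angular frequency: ω = 2π·f = 2π·9700 = 6.095e+04 rad/s.
Step 2 — Component impedances:
  R: Z = R = 1300 Ω
  L: Z = jωL = j·6.095e+04·0.005 = 0 + j304.7 Ω
Step 3 — Series combination: Z_total = R + L = 1300 + j304.7 Ω = 1335∠13.2° Ω.

Z = 1300 + j304.7 Ω = 1335∠13.2° Ω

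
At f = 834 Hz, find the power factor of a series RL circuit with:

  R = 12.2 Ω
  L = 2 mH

Step 1 — Angular frequency: ω = 2π·f = 2π·834 = 5240 rad/s.
Step 2 — Component impedances:
  R: Z = R = 12.2 Ω
  L: Z = jωL = j·5240·0.002 = 0 + j10.48 Ω
Step 3 — Series combination: Z_total = R + L = 12.2 + j10.48 Ω = 16.08∠40.7° Ω.
Step 4 — Power factor: PF = cos(φ) = Re(Z)/|Z| = 12.2/16.0835 = 0.7585.
Step 5 — Type: Im(Z) = 10.48 ⇒ lagging (phase φ = 40.7°).

PF = 0.7585 (lagging, φ = 40.7°)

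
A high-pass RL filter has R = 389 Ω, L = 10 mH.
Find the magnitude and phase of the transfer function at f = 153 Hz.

Step 1 — Angular frequency: ω = 2π·153 = 961.3 rad/s.
Step 2 — Transfer function: H(jω) = jωL/(R + jωL).
Step 3 — Numerator jωL = j·9.613; denominator R + jωL = 389 + j9.613.
Step 4 — H = 0.0006103 + j0.0247.
Step 5 — Magnitude: |H| = 0.02471 (-32.1 dB); phase: φ = 88.6°.

|H| = 0.02471 (-32.1 dB), φ = 88.6°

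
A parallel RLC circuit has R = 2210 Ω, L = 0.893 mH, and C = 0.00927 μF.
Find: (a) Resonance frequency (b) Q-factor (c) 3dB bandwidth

Step 1 — Resonance: ω₀ = 1/√(LC) = 1/√(0.000893·9.27e-09) = 3.476e+05 rad/s.
Step 2 — f₀ = ω₀/(2π) = 5.532e+04 Hz.
Step 3 — Parallel Q: Q = R/(ω₀L) = 2210/(3.476e+05·0.000893) = 7.12.
Step 4 — Bandwidth: Δω = ω₀/Q = 4.881e+04 rad/s; BW = Δω/(2π) = 7769 Hz.

(a) f₀ = 5.532e+04 Hz  (b) Q = 7.12  (c) BW = 7769 Hz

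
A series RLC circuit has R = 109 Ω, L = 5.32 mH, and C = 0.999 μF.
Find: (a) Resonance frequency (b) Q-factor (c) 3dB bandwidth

Step 1 — Resonance condition Im(Z)=0 gives ω₀ = 1/√(LC).
Step 2 — ω₀ = 1/√(0.00532·9.99e-07) = 1.372e+04 rad/s.
Step 3 — f₀ = ω₀/(2π) = 2183 Hz.
Step 4 — Series Q: Q = ω₀L/R = 1.372e+04·0.00532/109 = 0.6695.
Step 5 — 3dB bandwidth: Δω = ω₀/Q = 2.049e+04 rad/s; BW = Δω/(2π) = 3261 Hz.

(a) f₀ = 2183 Hz  (b) Q = 0.6695  (c) BW = 3261 Hz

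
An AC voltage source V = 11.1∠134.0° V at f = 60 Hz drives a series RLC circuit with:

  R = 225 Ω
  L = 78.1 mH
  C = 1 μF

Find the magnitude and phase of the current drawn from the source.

Step 1 — Angular frequency: ω = 2π·f = 2π·60 = 377 rad/s.
Step 2 — Component impedances:
  R: Z = R = 225 Ω
  L: Z = jωL = j·377·0.0781 = 0 + j29.44 Ω
  C: Z = 1/(jωC) = -j/(ω·C) = 0 - j2653 Ω
Step 3 — Series combination: Z_total = R + L + C = 225 - j2623 Ω = 2633∠-85.1° Ω.
Step 4 — Source phasor: V = 11.1∠134.0° V = -7.711 + j7.985 V.
Step 5 — Ohm's law: I = V / Z_total = (-7.711 + j7.985) / (225 - j2623) = -0.003272 - j0.002659 A.
Step 6 — Convert to polar: |I| = 0.004216 A, ∠I = -140.9°.

I = 0.004216∠-140.9° A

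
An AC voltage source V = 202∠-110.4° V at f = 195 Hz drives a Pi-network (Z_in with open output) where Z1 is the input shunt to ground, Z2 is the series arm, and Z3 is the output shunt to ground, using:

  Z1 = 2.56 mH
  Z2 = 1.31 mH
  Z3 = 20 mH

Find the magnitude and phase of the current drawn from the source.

Step 1 — Angular frequency: ω = 2π·f = 2π·195 = 1225 rad/s.
Step 2 — Component impedances:
  Z1: Z = jωL = j·1225·0.00256 = 0 + j3.137 Ω
  Z2: Z = jωL = j·1225·0.00131 = 0 + j1.605 Ω
  Z3: Z = jωL = j·1225·0.02 = 0 + j24.5 Ω
Step 3 — With open output, the series arm Z2 and the output shunt Z3 appear in series to ground: Z2 + Z3 = 0 + j26.11 Ω.
Step 4 — Parallel with input shunt Z1: Z_in = Z1 || (Z2 + Z3) = 0 + j2.8 Ω = 2.8∠90.0° Ω.
Step 5 — Source phasor: V = 202∠-110.4° V = -70.41 - j189.3 V.
Step 6 — Ohm's law: I = V / Z_total = (-70.41 - j189.3) / (0 + j2.8) = -67.61 + j25.15 A.
Step 7 — Convert to polar: |I| = 72.14 A, ∠I = 159.6°.

I = 72.14∠159.6° A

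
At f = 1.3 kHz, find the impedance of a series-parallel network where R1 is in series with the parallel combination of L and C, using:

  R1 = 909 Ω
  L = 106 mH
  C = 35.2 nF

Step 1 — Angular frequency: ω = 2π·f = 2π·1300 = 8168 rad/s.
Step 2 — Component impedances:
  R1: Z = R = 909 Ω
  L: Z = jωL = j·8168·0.106 = 0 + j865.8 Ω
  C: Z = 1/(jωC) = -j/(ω·C) = 0 - j3478 Ω
Step 3 — Parallel branch: L || C = 1/(1/L + 1/C) = 0 + j1153 Ω.
Step 4 — Series with R1: Z_total = R1 + (L || C) = 909 + j1153 Ω = 1468∠51.7° Ω.

Z = 909 + j1153 Ω = 1468∠51.7° Ω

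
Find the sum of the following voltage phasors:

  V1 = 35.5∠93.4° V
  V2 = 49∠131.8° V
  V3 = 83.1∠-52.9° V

Step 1 — Convert each phasor to rectangular form:
  V1 = 35.5·(cos(93.4°) + j·sin(93.4°)) = -2.105 + j35.44 V
  V2 = 49·(cos(131.8°) + j·sin(131.8°)) = -32.66 + j36.53 V
  V3 = 83.1·(cos(-52.9°) + j·sin(-52.9°)) = 50.13 - j66.28 V
Step 2 — Sum components: V_total = 15.36 + j5.687 V.
Step 3 — Convert to polar: |V_total| = 16.38 V, ∠V_total = 20.3°.

V_total = 16.38∠20.3° V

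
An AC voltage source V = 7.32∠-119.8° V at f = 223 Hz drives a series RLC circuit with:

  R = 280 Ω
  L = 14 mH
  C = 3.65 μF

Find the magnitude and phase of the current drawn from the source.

Step 1 — Angular frequency: ω = 2π·f = 2π·223 = 1401 rad/s.
Step 2 — Component impedances:
  R: Z = R = 280 Ω
  L: Z = jωL = j·1401·0.014 = 0 + j19.62 Ω
  C: Z = 1/(jωC) = -j/(ω·C) = 0 - j195.5 Ω
Step 3 — Series combination: Z_total = R + L + C = 280 - j175.9 Ω = 330.7∠-32.1° Ω.
Step 4 — Source phasor: V = 7.32∠-119.8° V = -3.638 - j6.352 V.
Step 5 — Ohm's law: I = V / Z_total = (-3.638 - j6.352) / (280 - j175.9) = 0.0009039 - j0.02212 A.
Step 6 — Convert to polar: |I| = 0.02214 A, ∠I = -87.7°.

I = 0.02214∠-87.7° A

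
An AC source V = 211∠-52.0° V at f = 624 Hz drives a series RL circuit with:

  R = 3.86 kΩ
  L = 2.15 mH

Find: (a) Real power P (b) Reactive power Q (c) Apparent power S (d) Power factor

Step 1 — Angular frequency: ω = 2π·f = 2π·624 = 3921 rad/s.
Step 2 — Component impedances:
  R: Z = R = 3860 Ω
  L: Z = jωL = j·3921·0.00215 = 0 + j8.43 Ω
Step 3 — Series combination: Z_total = R + L = 3860 + j8.43 Ω = 3860∠0.1° Ω.
Step 4 — Source phasor: V = 211∠-52.0° V = 129.9 - j166.3 V.
Step 5 — Current: I = V / Z = 0.03356 - j0.04315 A = 0.05466∠-52.1° A.
Step 6 — Complex power: S = V·I* = 11.53 + j0.02519 VA.
Step 7 — Real power: P = Re(S) = 11.53 W.
Step 8 — Reactive power: Q = Im(S) = 0.02519 VAR.
Step 9 — Apparent power: |S| = 11.53 VA.
Step 10 — Power factor: PF = P/|S| = 1 (lagging).

(a) P = 11.53 W  (b) Q = 0.02519 VAR  (c) S = 11.53 VA  (d) PF = 1 (lagging)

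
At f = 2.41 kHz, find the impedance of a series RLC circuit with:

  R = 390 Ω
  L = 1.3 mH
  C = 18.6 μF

Step 1 — Angular frequency: ω = 2π·f = 2π·2410 = 1.514e+04 rad/s.
Step 2 — Component impedances:
  R: Z = R = 390 Ω
  L: Z = jωL = j·1.514e+04·0.0013 = 0 + j19.69 Ω
  C: Z = 1/(jωC) = -j/(ω·C) = 0 - j3.551 Ω
Step 3 — Series combination: Z_total = R + L + C = 390 + j16.13 Ω = 390.3∠2.4° Ω.

Z = 390 + j16.13 Ω = 390.3∠2.4° Ω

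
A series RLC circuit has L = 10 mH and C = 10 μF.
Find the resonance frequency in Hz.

Step 1 — Resonance condition Im(Z)=0 gives ω₀ = 1/√(LC).
Step 2 — ω₀ = 1/√(0.01·1e-05) = 3162 rad/s.
Step 3 — f₀ = ω₀/(2π) = 503.3 Hz.

f₀ = 503.3 Hz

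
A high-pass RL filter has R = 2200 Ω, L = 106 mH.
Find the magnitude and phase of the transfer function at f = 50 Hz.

Step 1 — Angular frequency: ω = 2π·50 = 314.2 rad/s.
Step 2 — Transfer function: H(jω) = jωL/(R + jωL).
Step 3 — Numerator jωL = j·33.3; denominator R + jωL = 2200 + j33.3.
Step 4 — H = 0.0002291 + j0.01513.
Step 5 — Magnitude: |H| = 0.01514 (-36.4 dB); phase: φ = 89.1°.

|H| = 0.01514 (-36.4 dB), φ = 89.1°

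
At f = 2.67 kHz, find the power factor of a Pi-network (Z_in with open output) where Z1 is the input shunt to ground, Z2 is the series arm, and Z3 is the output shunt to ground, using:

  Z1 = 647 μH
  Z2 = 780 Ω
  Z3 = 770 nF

Step 1 — Angular frequency: ω = 2π·f = 2π·2670 = 1.678e+04 rad/s.
Step 2 — Component impedances:
  Z1: Z = jωL = j·1.678e+04·0.000647 = 0 + j10.85 Ω
  Z2: Z = R = 780 Ω
  Z3: Z = 1/(jωC) = -j/(ω·C) = 0 - j77.41 Ω
Step 3 — With open output, the series arm Z2 and the output shunt Z3 appear in series to ground: Z2 + Z3 = 780 - j77.41 Ω.
Step 4 — Parallel with input shunt Z1: Z_in = Z1 || (Z2 + Z3) = 0.1499 + j10.87 Ω = 10.87∠89.2° Ω.
Step 5 — Power factor: PF = cos(φ) = Re(Z)/|Z| = 0.14995/10.868 = 0.0138.
Step 6 — Type: Im(Z) = 10.87 ⇒ lagging (phase φ = 89.2°).

PF = 0.0138 (lagging, φ = 89.2°)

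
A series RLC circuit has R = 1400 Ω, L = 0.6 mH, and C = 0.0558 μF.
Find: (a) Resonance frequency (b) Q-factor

Step 1 — Resonance condition Im(Z)=0 gives ω₀ = 1/√(LC).
Step 2 — ω₀ = 1/√(0.0006·5.58e-08) = 1.728e+05 rad/s.
Step 3 — f₀ = ω₀/(2π) = 2.751e+04 Hz.
Step 4 — Series Q: Q = ω₀L/R = 1.728e+05·0.0006/1400 = 0.07407.

(a) f₀ = 2.751e+04 Hz  (b) Q = 0.07407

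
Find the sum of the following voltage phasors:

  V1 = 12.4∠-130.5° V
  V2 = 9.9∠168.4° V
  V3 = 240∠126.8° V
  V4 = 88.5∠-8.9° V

Step 1 — Convert each phasor to rectangular form:
  V1 = 12.4·(cos(-130.5°) + j·sin(-130.5°)) = -8.053 - j9.429 V
  V2 = 9.9·(cos(168.4°) + j·sin(168.4°)) = -9.698 + j1.991 V
  V3 = 240·(cos(126.8°) + j·sin(126.8°)) = -143.8 + j192.2 V
  V4 = 88.5·(cos(-8.9°) + j·sin(-8.9°)) = 87.43 - j13.69 V
Step 2 — Sum components: V_total = -74.08 + j171 V.
Step 3 — Convert to polar: |V_total| = 186.4 V, ∠V_total = 113.4°.

V_total = 186.4∠113.4° V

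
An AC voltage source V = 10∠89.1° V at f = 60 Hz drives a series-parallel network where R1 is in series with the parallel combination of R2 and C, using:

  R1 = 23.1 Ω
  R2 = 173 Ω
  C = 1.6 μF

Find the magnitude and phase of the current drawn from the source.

Step 1 — Angular frequency: ω = 2π·f = 2π·60 = 377 rad/s.
Step 2 — Component impedances:
  R1: Z = R = 23.1 Ω
  R2: Z = R = 173 Ω
  C: Z = 1/(jωC) = -j/(ω·C) = 0 - j1658 Ω
Step 3 — Parallel branch: R2 || C = 1/(1/R2 + 1/C) = 171.1 - j17.86 Ω.
Step 4 — Series with R1: Z_total = R1 + (R2 || C) = 194.2 - j17.86 Ω = 195.1∠-5.3° Ω.
Step 5 — Source phasor: V = 10∠89.1° V = 0.1571 + j9.999 V.
Step 6 — Ohm's law: I = V / Z_total = (0.1571 + j9.999) / (194.2 - j17.86) = -0.003891 + j0.05112 A.
Step 7 — Convert to polar: |I| = 0.05127 A, ∠I = 94.4°.

I = 0.05127∠94.4° A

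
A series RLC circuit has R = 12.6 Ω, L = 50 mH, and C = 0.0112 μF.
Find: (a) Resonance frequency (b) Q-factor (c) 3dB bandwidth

Step 1 — Resonance: ω₀ = 1/√(LC) = 1/√(0.05·1.12e-08) = 4.226e+04 rad/s.
Step 2 — f₀ = ω₀/(2π) = 6726 Hz.
Step 3 — Series Q: Q = ω₀L/R = 4.226e+04·0.05/12.6 = 167.7.
Step 4 — Bandwidth: Δω = ω₀/Q = 252 rad/s; BW = Δω/(2π) = 40.11 Hz.

(a) f₀ = 6726 Hz  (b) Q = 167.7  (c) BW = 40.11 Hz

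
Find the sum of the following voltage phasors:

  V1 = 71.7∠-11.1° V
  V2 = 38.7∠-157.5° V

Step 1 — Convert each phasor to rectangular form:
  V1 = 71.7·(cos(-11.1°) + j·sin(-11.1°)) = 70.36 - j13.8 V
  V2 = 38.7·(cos(-157.5°) + j·sin(-157.5°)) = -35.75 - j14.81 V
Step 2 — Sum components: V_total = 34.6 - j28.61 V.
Step 3 — Convert to polar: |V_total| = 44.9 V, ∠V_total = -39.6°.

V_total = 44.9∠-39.6° V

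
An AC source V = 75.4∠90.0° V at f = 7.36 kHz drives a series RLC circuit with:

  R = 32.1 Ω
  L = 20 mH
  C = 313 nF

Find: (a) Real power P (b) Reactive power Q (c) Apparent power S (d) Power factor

Step 1 — Angular frequency: ω = 2π·f = 2π·7360 = 4.624e+04 rad/s.
Step 2 — Component impedances:
  R: Z = R = 32.1 Ω
  L: Z = jωL = j·4.624e+04·0.02 = 0 + j924.9 Ω
  C: Z = 1/(jωC) = -j/(ω·C) = 0 - j69.09 Ω
Step 3 — Series combination: Z_total = R + L + C = 32.1 + j855.8 Ω = 856.4∠87.9° Ω.
Step 4 — Source phasor: V = 75.4∠90.0° V = 0 + j75.4 V.
Step 5 — Current: I = V / Z = 0.08798 + j0.0033 A = 0.08804∠2.1° A.
Step 6 — Complex power: S = V·I* = 0.2488 + j6.634 VA.
Step 7 — Real power: P = Re(S) = 0.2488 W.
Step 8 — Reactive power: Q = Im(S) = 6.634 VAR.
Step 9 — Apparent power: |S| = 6.638 VA.
Step 10 — Power factor: PF = P/|S| = 0.03748 (lagging).

(a) P = 0.2488 W  (b) Q = 6.634 VAR  (c) S = 6.638 VA  (d) PF = 0.03748 (lagging)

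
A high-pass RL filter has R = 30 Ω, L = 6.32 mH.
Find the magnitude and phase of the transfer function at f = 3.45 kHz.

Step 1 — Angular frequency: ω = 2π·3450 = 2.168e+04 rad/s.
Step 2 — Transfer function: H(jω) = jωL/(R + jωL).
Step 3 — Numerator jωL = j·137; denominator R + jωL = 30 + j137.
Step 4 — H = 0.9542 + j0.209.
Step 5 — Magnitude: |H| = 0.9769 (-0.2 dB); phase: φ = 12.4°.

|H| = 0.9769 (-0.2 dB), φ = 12.4°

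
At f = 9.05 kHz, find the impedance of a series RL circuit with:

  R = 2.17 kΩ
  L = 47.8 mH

Step 1 — Angular frequency: ω = 2π·f = 2π·9050 = 5.686e+04 rad/s.
Step 2 — Component impedances:
  R: Z = R = 2170 Ω
  L: Z = jωL = j·5.686e+04·0.0478 = 0 + j2718 Ω
Step 3 — Series combination: Z_total = R + L = 2170 + j2718 Ω = 3478∠51.4° Ω.

Z = 2170 + j2718 Ω = 3478∠51.4° Ω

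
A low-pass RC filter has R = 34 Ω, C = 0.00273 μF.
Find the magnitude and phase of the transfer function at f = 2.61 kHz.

Step 1 — Angular frequency: ω = 2π·2610 = 1.64e+04 rad/s.
Step 2 — Transfer function: H(jω) = 1/(1 + jωRC).
Step 3 — Denominator: 1 + jωRC = 1 + j·1.64e+04·34·2.73e-09 = 1 + j0.001522.
Step 4 — H = 1 - j0.001522.
Step 5 — Magnitude: |H| = 1 (-0.0 dB); phase: φ = -0.1°.

|H| = 1 (-0.0 dB), φ = -0.1°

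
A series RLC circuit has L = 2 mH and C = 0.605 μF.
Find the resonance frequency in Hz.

Step 1 — Resonance condition Im(Z)=0 gives ω₀ = 1/√(LC).
Step 2 — ω₀ = 1/√(0.002·6.05e-07) = 2.875e+04 rad/s.
Step 3 — f₀ = ω₀/(2π) = 4575 Hz.

f₀ = 4575 Hz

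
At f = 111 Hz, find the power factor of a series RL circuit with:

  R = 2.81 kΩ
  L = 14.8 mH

Step 1 — Angular frequency: ω = 2π·f = 2π·111 = 697.4 rad/s.
Step 2 — Component impedances:
  R: Z = R = 2810 Ω
  L: Z = jωL = j·697.4·0.0148 = 0 + j10.32 Ω
Step 3 — Series combination: Z_total = R + L = 2810 + j10.32 Ω = 2810∠0.2° Ω.
Step 4 — Power factor: PF = cos(φ) = Re(Z)/|Z| = 2810/2810 = 1.
Step 5 — Type: Im(Z) = 10.32 ⇒ lagging (phase φ = 0.2°).

PF = 1 (lagging, φ = 0.2°)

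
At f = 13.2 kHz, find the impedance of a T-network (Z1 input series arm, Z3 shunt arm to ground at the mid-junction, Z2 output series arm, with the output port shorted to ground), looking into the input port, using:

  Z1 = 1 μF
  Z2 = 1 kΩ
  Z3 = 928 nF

Step 1 — Angular frequency: ω = 2π·f = 2π·1.32e+04 = 8.294e+04 rad/s.
Step 2 — Component impedances:
  Z1: Z = 1/(jωC) = -j/(ω·C) = 0 - j12.06 Ω
  Z2: Z = R = 1000 Ω
  Z3: Z = 1/(jωC) = -j/(ω·C) = 0 - j12.99 Ω
Step 3 — With the output port shorted to ground, the output series arm Z2 runs from the junction to ground; the shunt arm Z3 also runs from the junction to ground. They appear in parallel: Z3 || Z2 = 0.1688 - j12.99 Ω.
Step 4 — Series with input arm Z1: Z_in = Z1 + (Z3 || Z2) = 0.1688 - j25.05 Ω = 25.05∠-89.6° Ω.

Z = 0.1688 - j25.05 Ω = 25.05∠-89.6° Ω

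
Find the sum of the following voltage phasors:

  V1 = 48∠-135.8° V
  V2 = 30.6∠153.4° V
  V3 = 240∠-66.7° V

Step 1 — Convert each phasor to rectangular form:
  V1 = 48·(cos(-135.8°) + j·sin(-135.8°)) = -34.41 - j33.46 V
  V2 = 30.6·(cos(153.4°) + j·sin(153.4°)) = -27.36 + j13.7 V
  V3 = 240·(cos(-66.7°) + j·sin(-66.7°)) = 94.93 - j220.4 V
Step 2 — Sum components: V_total = 33.16 - j240.2 V.
Step 3 — Convert to polar: |V_total| = 242.5 V, ∠V_total = -82.1°.

V_total = 242.5∠-82.1° V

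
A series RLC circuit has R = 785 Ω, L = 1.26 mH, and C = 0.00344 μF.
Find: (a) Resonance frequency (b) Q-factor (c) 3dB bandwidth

Step 1 — Resonance: ω₀ = 1/√(LC) = 1/√(0.00126·3.44e-09) = 4.803e+05 rad/s.
Step 2 — f₀ = ω₀/(2π) = 7.645e+04 Hz.
Step 3 — Series Q: Q = ω₀L/R = 4.803e+05·0.00126/785 = 0.771.
Step 4 — Bandwidth: Δω = ω₀/Q = 6.23e+05 rad/s; BW = Δω/(2π) = 9.916e+04 Hz.

(a) f₀ = 7.645e+04 Hz  (b) Q = 0.771  (c) BW = 9.916e+04 Hz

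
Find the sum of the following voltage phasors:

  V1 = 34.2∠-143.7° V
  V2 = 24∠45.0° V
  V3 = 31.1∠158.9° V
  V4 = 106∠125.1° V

Step 1 — Convert each phasor to rectangular form:
  V1 = 34.2·(cos(-143.7°) + j·sin(-143.7°)) = -27.56 - j20.25 V
  V2 = 24·(cos(45.0°) + j·sin(45.0°)) = 16.97 + j16.97 V
  V3 = 31.1·(cos(158.9°) + j·sin(158.9°)) = -29.01 + j11.2 V
  V4 = 106·(cos(125.1°) + j·sin(125.1°)) = -60.95 + j86.72 V
Step 2 — Sum components: V_total = -100.6 + j94.64 V.
Step 3 — Convert to polar: |V_total| = 138.1 V, ∠V_total = 136.7°.

V_total = 138.1∠136.7° V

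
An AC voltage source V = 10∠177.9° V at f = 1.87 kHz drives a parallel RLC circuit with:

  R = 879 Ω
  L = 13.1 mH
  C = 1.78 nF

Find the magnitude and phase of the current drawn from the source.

Step 1 — Angular frequency: ω = 2π·f = 2π·1870 = 1.175e+04 rad/s.
Step 2 — Component impedances:
  R: Z = R = 879 Ω
  L: Z = jωL = j·1.175e+04·0.0131 = 0 + j153.9 Ω
  C: Z = 1/(jωC) = -j/(ω·C) = 0 - j4.781e+04 Ω
Step 3 — Parallel combination: 1/Z_total = 1/R + 1/L + 1/C; Z_total = 26.31 + j149.8 Ω = 152.1∠80.0° Ω.
Step 4 — Source phasor: V = 10∠177.9° V = -9.993 + j0.3664 V.
Step 5 — Ohm's law: I = V / Z_total = (-9.993 + j0.3664) / (26.31 + j149.8) = -0.008996 + j0.06513 A.
Step 6 — Convert to polar: |I| = 0.06575 A, ∠I = 97.9°.

I = 0.06575∠97.9° A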